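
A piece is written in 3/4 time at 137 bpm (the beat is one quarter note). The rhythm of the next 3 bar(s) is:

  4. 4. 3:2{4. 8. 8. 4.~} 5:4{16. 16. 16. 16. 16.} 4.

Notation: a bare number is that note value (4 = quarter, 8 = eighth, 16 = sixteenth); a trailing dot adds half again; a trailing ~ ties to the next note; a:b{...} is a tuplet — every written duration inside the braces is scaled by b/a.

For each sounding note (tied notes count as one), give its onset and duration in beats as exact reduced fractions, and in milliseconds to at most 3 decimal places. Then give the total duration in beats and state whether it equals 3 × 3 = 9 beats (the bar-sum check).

1) 0.0ms=0b +656.934ms=3/2b
2) 656.934ms=3/2b +656.934ms=3/2b
3) 1313.869ms=3b +437.956ms=1b
4) 1751.825ms=4b +218.978ms=1/2b
5) 1970.803ms=9/2b +218.978ms=1/2b
6) 2189.781ms=5b +569.343ms=13/10b
7) 2759.124ms=63/10b +131.387ms=3/10b
8) 2890.511ms=33/5b +131.387ms=3/10b
9) 3021.898ms=69/10b +131.387ms=3/10b
10) 3153.285ms=36/5b +131.387ms=3/10b
11) 3284.672ms=15/2b +656.934ms=3/2b
Σ=9b of 9 (137bpm 3/4) — PASS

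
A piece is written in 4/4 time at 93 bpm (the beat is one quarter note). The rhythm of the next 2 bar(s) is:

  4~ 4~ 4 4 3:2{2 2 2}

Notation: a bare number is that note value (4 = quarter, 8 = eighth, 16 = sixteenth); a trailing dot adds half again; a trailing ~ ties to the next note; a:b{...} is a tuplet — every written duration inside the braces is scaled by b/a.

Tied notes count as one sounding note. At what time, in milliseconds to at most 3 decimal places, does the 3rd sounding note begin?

note 3 onset = 4b = 2580.645ms

1. 0.0ms @ 0 + 1935.484ms (3)
2. 1935.484ms @ 3 + 645.161ms (1)
3. 2580.645ms @ 4 + 860.215ms (4/3)
4. 3440.86ms @ 16/3 + 860.215ms (4/3)
5. 4301.075ms @ 20/3 + 860.215ms (4/3)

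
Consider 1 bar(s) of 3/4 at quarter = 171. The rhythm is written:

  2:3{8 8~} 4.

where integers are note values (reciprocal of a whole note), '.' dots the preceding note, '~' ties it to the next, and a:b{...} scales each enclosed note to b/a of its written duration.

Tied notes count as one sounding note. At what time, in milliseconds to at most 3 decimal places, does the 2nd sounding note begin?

note 2 onset = 3/4b = 263.158ms

1. 0.0ms @ 0 + 263.158ms (3/4)
2. 263.158ms @ 3/4 + 789.474ms (9/4)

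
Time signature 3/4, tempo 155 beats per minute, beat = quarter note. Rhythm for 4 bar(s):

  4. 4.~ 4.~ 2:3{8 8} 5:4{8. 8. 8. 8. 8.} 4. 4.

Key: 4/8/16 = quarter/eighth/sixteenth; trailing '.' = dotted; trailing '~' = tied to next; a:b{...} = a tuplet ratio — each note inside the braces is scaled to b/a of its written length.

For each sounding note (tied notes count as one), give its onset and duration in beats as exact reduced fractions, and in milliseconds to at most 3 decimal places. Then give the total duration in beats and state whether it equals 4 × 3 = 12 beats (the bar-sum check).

1) 0.0ms=0b +580.645ms=3/2b
2) 580.645ms=3/2b +1451.613ms=15/4b
3) 2032.258ms=21/4b +290.323ms=3/4b
4) 2322.581ms=6b +232.258ms=3/5b
5) 2554.839ms=33/5b +232.258ms=3/5b
6) 2787.097ms=36/5b +232.258ms=3/5b
7) 3019.355ms=39/5b +232.258ms=3/5b
8) 3251.613ms=42/5b +232.258ms=3/5b
9) 3483.871ms=9b +580.645ms=3/2b
10) 4064.516ms=21/2b +580.645ms=3/2b
Σ=12b of 12 (155bpm 3/4) — PASS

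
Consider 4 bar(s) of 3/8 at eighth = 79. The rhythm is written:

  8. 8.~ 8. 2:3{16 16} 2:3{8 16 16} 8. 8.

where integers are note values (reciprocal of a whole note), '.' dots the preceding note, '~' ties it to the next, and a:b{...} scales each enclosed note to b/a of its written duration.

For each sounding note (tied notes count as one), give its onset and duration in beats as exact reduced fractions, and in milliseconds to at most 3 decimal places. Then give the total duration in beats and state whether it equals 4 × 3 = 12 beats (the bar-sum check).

1) 0.0ms=0b +1139.241ms=3/2b
2) 1139.241ms=3/2b +2278.481ms=3b
3) 3417.722ms=9/2b +569.62ms=3/4b
4) 3987.342ms=21/4b +569.62ms=3/4b
5) 4556.962ms=6b +1139.241ms=3/2b
6) 5696.203ms=15/2b +569.62ms=3/4b
7) 6265.823ms=33/4b +569.62ms=3/4b
8) 6835.443ms=9b +1139.241ms=3/2b
9) 7974.684ms=21/2b +1139.241ms=3/2b
Σ=12b of 12 (79bpm 3/8) — PASS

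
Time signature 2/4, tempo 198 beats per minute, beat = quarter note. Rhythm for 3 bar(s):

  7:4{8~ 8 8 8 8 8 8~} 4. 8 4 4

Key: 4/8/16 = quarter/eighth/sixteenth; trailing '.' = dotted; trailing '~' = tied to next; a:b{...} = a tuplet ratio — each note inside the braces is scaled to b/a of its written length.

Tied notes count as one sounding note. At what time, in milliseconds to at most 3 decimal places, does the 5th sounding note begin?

1. 0.0ms @ 0 + 173.16ms (4/7)
2. 173.16ms @ 4/7 + 86.58ms (2/7)
3. 259.74ms @ 6/7 + 86.58ms (2/7)
4. 346.32ms @ 8/7 + 86.58ms (2/7)
5. 432.9ms @ 10/7 + 86.58ms (2/7)
6. 519.481ms @ 12/7 + 541.126ms (25/14)
7. 1060.606ms @ 7/2 + 151.515ms (1/2)
8. 1212.121ms @ 4 + 303.03ms (1)
9. 1515.152ms @ 5 + 303.03ms (1)

note 5 onset = 10/7b = 432.9ms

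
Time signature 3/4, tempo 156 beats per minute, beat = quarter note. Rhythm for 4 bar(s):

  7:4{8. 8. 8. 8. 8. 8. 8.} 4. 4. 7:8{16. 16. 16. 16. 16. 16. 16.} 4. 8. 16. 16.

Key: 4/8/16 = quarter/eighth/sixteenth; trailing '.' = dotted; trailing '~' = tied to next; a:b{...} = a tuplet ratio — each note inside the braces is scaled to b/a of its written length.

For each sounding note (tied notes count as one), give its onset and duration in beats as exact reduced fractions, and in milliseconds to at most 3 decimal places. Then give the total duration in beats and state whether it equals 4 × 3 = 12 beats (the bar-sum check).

1) 0.0ms=0b +164.835ms=3/7b
2) 164.835ms=3/7b +164.835ms=3/7b
3) 329.67ms=6/7b +164.835ms=3/7b
4) 494.505ms=9/7b +164.835ms=3/7b
5) 659.341ms=12/7b +164.835ms=3/7b
6) 824.176ms=15/7b +164.835ms=3/7b
7) 989.011ms=18/7b +164.835ms=3/7b
8) 1153.846ms=3b +576.923ms=3/2b
9) 1730.769ms=9/2b +576.923ms=3/2b
10) 2307.692ms=6b +164.835ms=3/7b
11) 2472.527ms=45/7b +164.835ms=3/7b
12) 2637.363ms=48/7b +164.835ms=3/7b
13) 2802.198ms=51/7b +164.835ms=3/7b
14) 2967.033ms=54/7b +164.835ms=3/7b
15) 3131.868ms=57/7b +164.835ms=3/7b
16) 3296.703ms=60/7b +164.835ms=3/7b
17) 3461.538ms=9b +576.923ms=3/2b
18) 4038.462ms=21/2b +288.462ms=3/4b
19) 4326.923ms=45/4b +144.231ms=3/8b
20) 4471.154ms=93/8b +144.231ms=3/8b
Σ=12b of 12 (156bpm 3/4) — PASS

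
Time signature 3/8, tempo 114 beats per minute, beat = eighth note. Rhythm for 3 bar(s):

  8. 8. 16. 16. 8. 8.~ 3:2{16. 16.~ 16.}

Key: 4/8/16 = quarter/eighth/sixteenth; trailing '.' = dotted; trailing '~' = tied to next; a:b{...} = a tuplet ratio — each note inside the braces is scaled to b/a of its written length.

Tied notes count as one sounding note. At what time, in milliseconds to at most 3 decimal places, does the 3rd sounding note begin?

1. 0.0ms @ 0 + 789.474ms (3/2)
2. 789.474ms @ 3/2 + 789.474ms (3/2)
3. 1578.947ms @ 3 + 394.737ms (3/4)
4. 1973.684ms @ 15/4 + 394.737ms (3/4)
5. 2368.421ms @ 9/2 + 789.474ms (3/2)
6. 3157.895ms @ 6 + 1052.632ms (2)
7. 4210.526ms @ 8 + 526.316ms (1)

note 3 onset = 3b = 1578.947ms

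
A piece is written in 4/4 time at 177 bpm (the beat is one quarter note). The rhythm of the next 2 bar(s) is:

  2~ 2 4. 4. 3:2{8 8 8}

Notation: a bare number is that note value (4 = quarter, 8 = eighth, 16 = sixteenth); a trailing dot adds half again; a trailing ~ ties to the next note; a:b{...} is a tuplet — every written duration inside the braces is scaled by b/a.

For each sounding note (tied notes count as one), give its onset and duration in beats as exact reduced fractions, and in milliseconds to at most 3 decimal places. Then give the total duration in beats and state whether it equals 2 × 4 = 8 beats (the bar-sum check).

1) 0.0ms=0b +1355.932ms=4b
2) 1355.932ms=4b +508.475ms=3/2b
3) 1864.407ms=11/2b +508.475ms=3/2b
4) 2372.881ms=7b +112.994ms=1/3b
5) 2485.876ms=22/3b +112.994ms=1/3b
6) 2598.87ms=23/3b +112.994ms=1/3b
Σ=8b of 8 (177bpm 4/4) — PASS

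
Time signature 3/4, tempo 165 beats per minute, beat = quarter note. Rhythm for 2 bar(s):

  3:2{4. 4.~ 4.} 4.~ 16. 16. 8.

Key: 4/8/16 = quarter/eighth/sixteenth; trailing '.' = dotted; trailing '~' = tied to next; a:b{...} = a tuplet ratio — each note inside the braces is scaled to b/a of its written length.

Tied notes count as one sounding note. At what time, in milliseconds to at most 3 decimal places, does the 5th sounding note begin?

1. 0.0ms @ 0 + 363.636ms (1)
2. 363.636ms @ 1 + 727.273ms (2)
3. 1090.909ms @ 3 + 681.818ms (15/8)
4. 1772.727ms @ 39/8 + 136.364ms (3/8)
5. 1909.091ms @ 21/4 + 272.727ms (3/4)

note 5 onset = 21/4b = 1909.091ms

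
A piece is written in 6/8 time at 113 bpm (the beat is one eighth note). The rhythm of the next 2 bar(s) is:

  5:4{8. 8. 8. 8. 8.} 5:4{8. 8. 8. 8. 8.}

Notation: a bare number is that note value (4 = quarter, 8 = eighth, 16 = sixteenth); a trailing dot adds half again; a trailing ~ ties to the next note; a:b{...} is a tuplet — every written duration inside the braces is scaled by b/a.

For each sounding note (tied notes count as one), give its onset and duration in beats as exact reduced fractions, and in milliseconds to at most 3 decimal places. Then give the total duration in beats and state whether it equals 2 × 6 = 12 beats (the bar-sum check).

1) 0.0ms=0b +637.168ms=6/5b
2) 637.168ms=6/5b +637.168ms=6/5b
3) 1274.336ms=12/5b +637.168ms=6/5b
4) 1911.504ms=18/5b +637.168ms=6/5b
5) 2548.673ms=24/5b +637.168ms=6/5b
6) 3185.841ms=6b +637.168ms=6/5b
7) 3823.009ms=36/5b +637.168ms=6/5b
8) 4460.177ms=42/5b +637.168ms=6/5b
9) 5097.345ms=48/5b +637.168ms=6/5b
10) 5734.513ms=54/5b +637.168ms=6/5b
Σ=12b of 12 (113bpm 6/8) — PASS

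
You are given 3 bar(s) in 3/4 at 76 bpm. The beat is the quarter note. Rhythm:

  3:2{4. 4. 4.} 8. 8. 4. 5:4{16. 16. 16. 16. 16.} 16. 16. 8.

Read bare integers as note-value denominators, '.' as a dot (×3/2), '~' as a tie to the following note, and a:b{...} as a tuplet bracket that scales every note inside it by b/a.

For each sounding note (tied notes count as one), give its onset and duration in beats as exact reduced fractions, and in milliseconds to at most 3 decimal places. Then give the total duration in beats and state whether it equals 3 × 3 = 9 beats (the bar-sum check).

1) 0.0ms=0b +789.474ms=1b
2) 789.474ms=1b +789.474ms=1b
3) 1578.947ms=2b +789.474ms=1b
4) 2368.421ms=3b +592.105ms=3/4b
5) 2960.526ms=15/4b +592.105ms=3/4b
6) 3552.632ms=9/2b +1184.211ms=3/2b
7) 4736.842ms=6b +236.842ms=3/10b
8) 4973.684ms=63/10b +236.842ms=3/10b
9) 5210.526ms=33/5b +236.842ms=3/10b
10) 5447.368ms=69/10b +236.842ms=3/10b
11) 5684.211ms=36/5b +236.842ms=3/10b
12) 5921.053ms=15/2b +296.053ms=3/8b
13) 6217.105ms=63/8b +296.053ms=3/8b
14) 6513.158ms=33/4b +592.105ms=3/4b
Σ=9b of 9 (76bpm 3/4) — PASS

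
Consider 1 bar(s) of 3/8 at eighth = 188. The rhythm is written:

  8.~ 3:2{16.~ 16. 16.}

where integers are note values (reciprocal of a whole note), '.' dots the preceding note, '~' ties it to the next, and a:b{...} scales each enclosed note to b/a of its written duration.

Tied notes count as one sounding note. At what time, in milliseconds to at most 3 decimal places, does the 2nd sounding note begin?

note 2 onset = 5/2b = 797.872ms

1. 0.0ms @ 0 + 797.872ms (5/2)
2. 797.872ms @ 5/2 + 159.574ms (1/2)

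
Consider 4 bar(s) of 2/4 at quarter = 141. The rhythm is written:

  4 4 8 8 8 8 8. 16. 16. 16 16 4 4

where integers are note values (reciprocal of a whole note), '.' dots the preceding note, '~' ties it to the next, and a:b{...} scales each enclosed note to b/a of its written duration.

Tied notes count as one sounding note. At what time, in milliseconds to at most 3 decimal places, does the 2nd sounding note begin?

note 2 onset = 1b = 425.532ms

1. 0.0ms @ 0 + 425.532ms (1)
2. 425.532ms @ 1 + 425.532ms (1)
3. 851.064ms @ 2 + 212.766ms (1/2)
4. 1063.83ms @ 5/2 + 212.766ms (1/2)
5. 1276.596ms @ 3 + 212.766ms (1/2)
6. 1489.362ms @ 7/2 + 212.766ms (1/2)
7. 1702.128ms @ 4 + 319.149ms (3/4)
8. 2021.277ms @ 19/4 + 159.574ms (3/8)
9. 2180.851ms @ 41/8 + 159.574ms (3/8)
10. 2340.426ms @ 11/2 + 106.383ms (1/4)
11. 2446.809ms @ 23/4 + 106.383ms (1/4)
12. 2553.191ms @ 6 + 425.532ms (1)
13. 2978.723ms @ 7 + 425.532ms (1)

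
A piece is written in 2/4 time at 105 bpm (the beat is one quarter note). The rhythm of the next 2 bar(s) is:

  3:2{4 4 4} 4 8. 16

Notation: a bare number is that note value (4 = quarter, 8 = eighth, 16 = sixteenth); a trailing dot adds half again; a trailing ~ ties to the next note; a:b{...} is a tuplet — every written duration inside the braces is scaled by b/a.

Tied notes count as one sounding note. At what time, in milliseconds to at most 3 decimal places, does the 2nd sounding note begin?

1. 0.0ms @ 0 + 380.952ms (2/3)
2. 380.952ms @ 2/3 + 380.952ms (2/3)
3. 761.905ms @ 4/3 + 380.952ms (2/3)
4. 1142.857ms @ 2 + 571.429ms (1)
5. 1714.286ms @ 3 + 428.571ms (3/4)
6. 2142.857ms @ 15/4 + 142.857ms (1/4)

note 2 onset = 2/3b = 380.952ms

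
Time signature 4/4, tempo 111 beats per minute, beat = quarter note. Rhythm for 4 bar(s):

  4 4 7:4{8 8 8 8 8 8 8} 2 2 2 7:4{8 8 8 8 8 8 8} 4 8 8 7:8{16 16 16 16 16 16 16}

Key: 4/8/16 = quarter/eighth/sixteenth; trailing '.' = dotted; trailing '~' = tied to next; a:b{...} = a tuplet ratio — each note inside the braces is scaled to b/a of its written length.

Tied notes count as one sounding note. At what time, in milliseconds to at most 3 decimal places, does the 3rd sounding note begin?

note 3 onset = 2b = 1081.081ms

1. 0.0ms @ 0 + 540.541ms (1)
2. 540.541ms @ 1 + 540.541ms (1)
3. 1081.081ms @ 2 + 154.44ms (2/7)
4. 1235.521ms @ 16/7 + 154.44ms (2/7)
5. 1389.961ms @ 18/7 + 154.44ms (2/7)
6. 1544.402ms @ 20/7 + 154.44ms (2/7)
7. 1698.842ms @ 22/7 + 154.44ms (2/7)
8. 1853.282ms @ 24/7 + 154.44ms (2/7)
9. 2007.722ms @ 26/7 + 154.44ms (2/7)
10. 2162.162ms @ 4 + 1081.081ms (2)
11. 3243.243ms @ 6 + 1081.081ms (2)
12. 4324.324ms @ 8 + 1081.081ms (2)
13. 5405.405ms @ 10 + 154.44ms (2/7)
14. 5559.846ms @ 72/7 + 154.44ms (2/7)
15. 5714.286ms @ 74/7 + 154.44ms (2/7)
16. 5868.726ms @ 76/7 + 154.44ms (2/7)
17. 6023.166ms @ 78/7 + 154.44ms (2/7)
18. 6177.606ms @ 80/7 + 154.44ms (2/7)
19. 6332.046ms @ 82/7 + 154.44ms (2/7)
20. 6486.486ms @ 12 + 540.541ms (1)
21. 7027.027ms @ 13 + 270.27ms (1/2)
22. 7297.297ms @ 27/2 + 270.27ms (1/2)
23. 7567.568ms @ 14 + 154.44ms (2/7)
24. 7722.008ms @ 100/7 + 154.44ms (2/7)
25. 7876.448ms @ 102/7 + 154.44ms (2/7)
26. 8030.888ms @ 104/7 + 154.44ms (2/7)
27. 8185.328ms @ 106/7 + 154.44ms (2/7)
28. 8339.768ms @ 108/7 + 154.44ms (2/7)
29. 8494.208ms @ 110/7 + 154.44ms (2/7)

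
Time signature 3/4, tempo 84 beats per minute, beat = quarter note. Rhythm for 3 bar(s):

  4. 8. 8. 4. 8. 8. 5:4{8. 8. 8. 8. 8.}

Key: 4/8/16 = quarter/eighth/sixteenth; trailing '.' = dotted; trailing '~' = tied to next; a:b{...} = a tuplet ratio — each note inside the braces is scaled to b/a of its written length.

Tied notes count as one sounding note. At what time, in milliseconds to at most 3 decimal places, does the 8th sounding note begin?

1. 0.0ms @ 0 + 1071.429ms (3/2)
2. 1071.429ms @ 3/2 + 535.714ms (3/4)
3. 1607.143ms @ 9/4 + 535.714ms (3/4)
4. 2142.857ms @ 3 + 1071.429ms (3/2)
5. 3214.286ms @ 9/2 + 535.714ms (3/4)
6. 3750.0ms @ 21/4 + 535.714ms (3/4)
7. 4285.714ms @ 6 + 428.571ms (3/5)
8. 4714.286ms @ 33/5 + 428.571ms (3/5)
9. 5142.857ms @ 36/5 + 428.571ms (3/5)
10. 5571.429ms @ 39/5 + 428.571ms (3/5)
11. 6000.0ms @ 42/5 + 428.571ms (3/5)

note 8 onset = 33/5b = 4714.286ms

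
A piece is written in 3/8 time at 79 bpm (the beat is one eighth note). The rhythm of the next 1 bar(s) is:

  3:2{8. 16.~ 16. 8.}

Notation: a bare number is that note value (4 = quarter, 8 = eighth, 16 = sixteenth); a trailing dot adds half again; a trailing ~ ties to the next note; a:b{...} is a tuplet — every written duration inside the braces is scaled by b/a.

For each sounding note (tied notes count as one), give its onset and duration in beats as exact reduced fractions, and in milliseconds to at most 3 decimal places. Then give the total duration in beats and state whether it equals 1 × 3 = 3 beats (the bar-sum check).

1) 0.0ms=0b +759.494ms=1b
2) 759.494ms=1b +759.494ms=1b
3) 1518.987ms=2b +759.494ms=1b
Σ=3b of 3 (79bpm 3/8) — PASS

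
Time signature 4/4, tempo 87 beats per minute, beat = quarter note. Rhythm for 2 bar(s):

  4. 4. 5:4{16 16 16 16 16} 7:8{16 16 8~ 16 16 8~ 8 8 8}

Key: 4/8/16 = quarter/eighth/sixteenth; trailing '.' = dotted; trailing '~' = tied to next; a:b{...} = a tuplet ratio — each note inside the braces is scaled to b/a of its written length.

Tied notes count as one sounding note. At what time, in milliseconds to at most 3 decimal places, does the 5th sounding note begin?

1. 0.0ms @ 0 + 1034.483ms (3/2)
2. 1034.483ms @ 3/2 + 1034.483ms (3/2)
3. 2068.966ms @ 3 + 137.931ms (1/5)
4. 2206.897ms @ 16/5 + 137.931ms (1/5)
5. 2344.828ms @ 17/5 + 137.931ms (1/5)
6. 2482.759ms @ 18/5 + 137.931ms (1/5)
7. 2620.69ms @ 19/5 + 137.931ms (1/5)
8. 2758.621ms @ 4 + 197.044ms (2/7)
9. 2955.665ms @ 30/7 + 197.044ms (2/7)
10. 3152.709ms @ 32/7 + 591.133ms (6/7)
11. 3743.842ms @ 38/7 + 197.044ms (2/7)
12. 3940.887ms @ 40/7 + 788.177ms (8/7)
13. 4729.064ms @ 48/7 + 394.089ms (4/7)
14. 5123.153ms @ 52/7 + 394.089ms (4/7)

note 5 onset = 17/5b = 2344.828ms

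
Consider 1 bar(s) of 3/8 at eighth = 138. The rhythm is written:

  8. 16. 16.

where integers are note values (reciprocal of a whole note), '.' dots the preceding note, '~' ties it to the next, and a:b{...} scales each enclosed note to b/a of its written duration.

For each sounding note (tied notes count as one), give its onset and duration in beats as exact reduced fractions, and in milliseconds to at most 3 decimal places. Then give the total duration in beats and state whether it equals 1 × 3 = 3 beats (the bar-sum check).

1) 0.0ms=0b +652.174ms=3/2b
2) 652.174ms=3/2b +326.087ms=3/4b
3) 978.261ms=9/4b +326.087ms=3/4b
Σ=3b of 3 (138bpm 3/8) — PASS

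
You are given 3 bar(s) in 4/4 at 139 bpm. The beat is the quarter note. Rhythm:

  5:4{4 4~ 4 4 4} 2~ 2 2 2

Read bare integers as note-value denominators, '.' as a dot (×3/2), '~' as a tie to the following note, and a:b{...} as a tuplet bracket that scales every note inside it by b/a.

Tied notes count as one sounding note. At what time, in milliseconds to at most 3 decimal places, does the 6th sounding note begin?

1. 0.0ms @ 0 + 345.324ms (4/5)
2. 345.324ms @ 4/5 + 690.647ms (8/5)
3. 1035.971ms @ 12/5 + 345.324ms (4/5)
4. 1381.295ms @ 16/5 + 345.324ms (4/5)
5. 1726.619ms @ 4 + 1726.619ms (4)
6. 3453.237ms @ 8 + 863.309ms (2)
7. 4316.547ms @ 10 + 863.309ms (2)

note 6 onset = 8b = 3453.237ms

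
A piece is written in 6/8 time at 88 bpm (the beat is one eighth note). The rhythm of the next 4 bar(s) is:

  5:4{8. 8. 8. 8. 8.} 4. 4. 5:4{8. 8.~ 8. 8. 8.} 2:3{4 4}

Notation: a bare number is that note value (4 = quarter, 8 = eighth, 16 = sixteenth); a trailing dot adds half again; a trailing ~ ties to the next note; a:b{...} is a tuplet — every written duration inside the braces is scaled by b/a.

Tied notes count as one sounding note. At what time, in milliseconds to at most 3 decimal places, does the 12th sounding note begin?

1. 0.0ms @ 0 + 818.182ms (6/5)
2. 818.182ms @ 6/5 + 818.182ms (6/5)
3. 1636.364ms @ 12/5 + 818.182ms (6/5)
4. 2454.545ms @ 18/5 + 818.182ms (6/5)
5. 3272.727ms @ 24/5 + 818.182ms (6/5)
6. 4090.909ms @ 6 + 2045.455ms (3)
7. 6136.364ms @ 9 + 2045.455ms (3)
8. 8181.818ms @ 12 + 818.182ms (6/5)
9. 9000.0ms @ 66/5 + 1636.364ms (12/5)
10. 10636.364ms @ 78/5 + 818.182ms (6/5)
11. 11454.545ms @ 84/5 + 818.182ms (6/5)
12. 12272.727ms @ 18 + 2045.455ms (3)
13. 14318.182ms @ 21 + 2045.455ms (3)

note 12 onset = 18b = 12272.727ms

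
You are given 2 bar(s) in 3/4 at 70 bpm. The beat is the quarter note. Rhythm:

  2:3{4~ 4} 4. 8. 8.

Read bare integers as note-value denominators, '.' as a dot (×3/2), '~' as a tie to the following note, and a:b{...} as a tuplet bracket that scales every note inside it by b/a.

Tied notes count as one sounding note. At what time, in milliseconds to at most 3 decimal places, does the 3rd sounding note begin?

1. 0.0ms @ 0 + 2571.429ms (3)
2. 2571.429ms @ 3 + 1285.714ms (3/2)
3. 3857.143ms @ 9/2 + 642.857ms (3/4)
4. 4500.0ms @ 21/4 + 642.857ms (3/4)

note 3 onset = 9/2b = 3857.143ms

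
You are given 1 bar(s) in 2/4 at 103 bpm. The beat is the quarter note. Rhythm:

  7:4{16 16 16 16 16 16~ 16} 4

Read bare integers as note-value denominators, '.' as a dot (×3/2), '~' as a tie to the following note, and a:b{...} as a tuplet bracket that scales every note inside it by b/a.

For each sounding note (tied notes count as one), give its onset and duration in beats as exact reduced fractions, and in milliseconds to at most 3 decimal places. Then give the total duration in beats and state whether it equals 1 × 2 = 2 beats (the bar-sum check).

1) 0.0ms=0b +83.218ms=1/7b
2) 83.218ms=1/7b +83.218ms=1/7b
3) 166.436ms=2/7b +83.218ms=1/7b
4) 249.653ms=3/7b +83.218ms=1/7b
5) 332.871ms=4/7b +83.218ms=1/7b
6) 416.089ms=5/7b +166.436ms=2/7b
7) 582.524ms=1b +582.524ms=1b
Σ=2b of 2 (103bpm 2/4) — PASS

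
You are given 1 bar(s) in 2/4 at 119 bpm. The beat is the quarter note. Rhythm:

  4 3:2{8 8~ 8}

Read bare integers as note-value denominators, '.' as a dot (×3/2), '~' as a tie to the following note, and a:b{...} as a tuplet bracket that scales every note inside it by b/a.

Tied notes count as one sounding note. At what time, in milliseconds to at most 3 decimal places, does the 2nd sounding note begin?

1. 0.0ms @ 0 + 504.202ms (1)
2. 504.202ms @ 1 + 168.067ms (1/3)
3. 672.269ms @ 4/3 + 336.134ms (2/3)

note 2 onset = 1b = 504.202ms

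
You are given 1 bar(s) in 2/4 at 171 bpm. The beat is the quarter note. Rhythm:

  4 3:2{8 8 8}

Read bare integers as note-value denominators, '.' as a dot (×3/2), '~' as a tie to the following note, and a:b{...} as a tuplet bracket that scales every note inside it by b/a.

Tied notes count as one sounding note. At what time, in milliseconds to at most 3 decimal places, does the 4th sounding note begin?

1. 0.0ms @ 0 + 350.877ms (1)
2. 350.877ms @ 1 + 116.959ms (1/3)
3. 467.836ms @ 4/3 + 116.959ms (1/3)
4. 584.795ms @ 5/3 + 116.959ms (1/3)

note 4 onset = 5/3b = 584.795ms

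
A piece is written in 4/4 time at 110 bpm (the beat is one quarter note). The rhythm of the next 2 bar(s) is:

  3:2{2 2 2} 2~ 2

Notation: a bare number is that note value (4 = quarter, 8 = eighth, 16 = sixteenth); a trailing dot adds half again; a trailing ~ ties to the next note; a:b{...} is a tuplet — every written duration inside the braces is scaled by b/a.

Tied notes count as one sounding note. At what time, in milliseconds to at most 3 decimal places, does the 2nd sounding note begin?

note 2 onset = 4/3b = 727.273ms

1. 0.0ms @ 0 + 727.273ms (4/3)
2. 727.273ms @ 4/3 + 727.273ms (4/3)
3. 1454.545ms @ 8/3 + 727.273ms (4/3)
4. 2181.818ms @ 4 + 2181.818ms (4)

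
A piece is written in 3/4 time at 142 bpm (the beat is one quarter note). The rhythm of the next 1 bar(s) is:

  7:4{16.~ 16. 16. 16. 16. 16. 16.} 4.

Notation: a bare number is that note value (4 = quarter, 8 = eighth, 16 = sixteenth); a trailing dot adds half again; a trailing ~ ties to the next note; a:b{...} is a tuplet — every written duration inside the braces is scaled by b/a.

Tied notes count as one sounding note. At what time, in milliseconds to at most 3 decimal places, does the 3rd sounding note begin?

note 3 onset = 9/14b = 271.63ms

1. 0.0ms @ 0 + 181.087ms (3/7)
2. 181.087ms @ 3/7 + 90.543ms (3/14)
3. 271.63ms @ 9/14 + 90.543ms (3/14)
4. 362.173ms @ 6/7 + 90.543ms (3/14)
5. 452.716ms @ 15/14 + 90.543ms (3/14)
6. 543.26ms @ 9/7 + 90.543ms (3/14)
7. 633.803ms @ 3/2 + 633.803ms (3/2)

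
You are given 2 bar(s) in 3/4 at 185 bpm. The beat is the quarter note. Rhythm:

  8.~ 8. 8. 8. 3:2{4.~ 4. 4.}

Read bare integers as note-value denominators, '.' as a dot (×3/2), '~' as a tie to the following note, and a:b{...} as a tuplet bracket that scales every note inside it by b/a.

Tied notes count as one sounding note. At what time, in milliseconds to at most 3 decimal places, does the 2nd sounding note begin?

1. 0.0ms @ 0 + 486.486ms (3/2)
2. 486.486ms @ 3/2 + 243.243ms (3/4)
3. 729.73ms @ 9/4 + 243.243ms (3/4)
4. 972.973ms @ 3 + 648.649ms (2)
5. 1621.622ms @ 5 + 324.324ms (1)

note 2 onset = 3/2b = 486.486ms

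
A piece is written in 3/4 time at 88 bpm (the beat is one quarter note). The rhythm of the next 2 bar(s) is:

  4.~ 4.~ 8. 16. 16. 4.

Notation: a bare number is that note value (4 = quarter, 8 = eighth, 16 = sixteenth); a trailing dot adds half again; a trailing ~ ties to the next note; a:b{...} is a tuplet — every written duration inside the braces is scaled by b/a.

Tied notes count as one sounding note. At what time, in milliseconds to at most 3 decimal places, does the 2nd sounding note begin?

1. 0.0ms @ 0 + 2556.818ms (15/4)
2. 2556.818ms @ 15/4 + 255.682ms (3/8)
3. 2812.5ms @ 33/8 + 255.682ms (3/8)
4. 3068.182ms @ 9/2 + 1022.727ms (3/2)

note 2 onset = 15/4b = 2556.818ms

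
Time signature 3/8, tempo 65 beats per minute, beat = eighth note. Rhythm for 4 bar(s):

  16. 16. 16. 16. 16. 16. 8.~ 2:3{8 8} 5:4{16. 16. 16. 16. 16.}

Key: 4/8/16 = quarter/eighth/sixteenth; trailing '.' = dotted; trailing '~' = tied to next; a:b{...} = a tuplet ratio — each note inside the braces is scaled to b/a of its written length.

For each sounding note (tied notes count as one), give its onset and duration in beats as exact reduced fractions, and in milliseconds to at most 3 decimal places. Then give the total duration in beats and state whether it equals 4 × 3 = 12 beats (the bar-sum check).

1) 0.0ms=0b +692.308ms=3/4b
2) 692.308ms=3/4b +692.308ms=3/4b
3) 1384.615ms=3/2b +692.308ms=3/4b
4) 2076.923ms=9/4b +692.308ms=3/4b
5) 2769.231ms=3b +692.308ms=3/4b
6) 3461.538ms=15/4b +692.308ms=3/4b
7) 4153.846ms=9/2b +2769.231ms=3b
8) 6923.077ms=15/2b +1384.615ms=3/2b
9) 8307.692ms=9b +553.846ms=3/5b
10) 8861.538ms=48/5b +553.846ms=3/5b
11) 9415.385ms=51/5b +553.846ms=3/5b
12) 9969.231ms=54/5b +553.846ms=3/5b
13) 10523.077ms=57/5b +553.846ms=3/5b
Σ=12b of 12 (65bpm 3/8) — PASS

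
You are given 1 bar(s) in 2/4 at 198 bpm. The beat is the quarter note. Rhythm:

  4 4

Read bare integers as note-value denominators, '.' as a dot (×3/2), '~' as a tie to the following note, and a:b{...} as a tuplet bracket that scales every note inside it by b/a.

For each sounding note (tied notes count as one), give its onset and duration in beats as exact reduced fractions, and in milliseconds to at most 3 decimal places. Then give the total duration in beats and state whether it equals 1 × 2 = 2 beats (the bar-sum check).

1) 0.0ms=0b +303.03ms=1b
2) 303.03ms=1b +303.03ms=1b
Σ=2b of 2 (198bpm 2/4) — PASS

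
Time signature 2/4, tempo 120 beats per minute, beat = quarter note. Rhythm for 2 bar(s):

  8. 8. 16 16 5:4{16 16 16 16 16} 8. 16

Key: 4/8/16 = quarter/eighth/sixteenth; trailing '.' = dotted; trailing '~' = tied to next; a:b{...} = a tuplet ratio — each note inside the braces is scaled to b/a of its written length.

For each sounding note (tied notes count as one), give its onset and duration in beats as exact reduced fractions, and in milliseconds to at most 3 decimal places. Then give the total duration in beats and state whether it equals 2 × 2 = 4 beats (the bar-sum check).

1) 0.0ms=0b +375.0ms=3/4b
2) 375.0ms=3/4b +375.0ms=3/4b
3) 750.0ms=3/2b +125.0ms=1/4b
4) 875.0ms=7/4b +125.0ms=1/4b
5) 1000.0ms=2b +100.0ms=1/5b
6) 1100.0ms=11/5b +100.0ms=1/5b
7) 1200.0ms=12/5b +100.0ms=1/5b
8) 1300.0ms=13/5b +100.0ms=1/5b
9) 1400.0ms=14/5b +100.0ms=1/5b
10) 1500.0ms=3b +375.0ms=3/4b
11) 1875.0ms=15/4b +125.0ms=1/4b
Σ=4b of 4 (120bpm 2/4) — PASS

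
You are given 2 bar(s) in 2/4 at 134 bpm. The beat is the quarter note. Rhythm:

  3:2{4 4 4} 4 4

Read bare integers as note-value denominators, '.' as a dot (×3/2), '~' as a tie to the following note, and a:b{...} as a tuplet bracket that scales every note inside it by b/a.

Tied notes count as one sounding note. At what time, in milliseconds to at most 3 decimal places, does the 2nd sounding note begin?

note 2 onset = 2/3b = 298.507ms

1. 0.0ms @ 0 + 298.507ms (2/3)
2. 298.507ms @ 2/3 + 298.507ms (2/3)
3. 597.015ms @ 4/3 + 298.507ms (2/3)
4. 895.522ms @ 2 + 447.761ms (1)
5. 1343.284ms @ 3 + 447.761ms (1)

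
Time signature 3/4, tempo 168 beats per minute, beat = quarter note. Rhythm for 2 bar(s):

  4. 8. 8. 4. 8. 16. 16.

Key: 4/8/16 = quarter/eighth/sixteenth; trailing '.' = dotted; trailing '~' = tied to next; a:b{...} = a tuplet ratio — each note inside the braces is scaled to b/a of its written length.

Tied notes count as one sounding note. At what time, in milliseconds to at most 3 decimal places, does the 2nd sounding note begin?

1. 0.0ms @ 0 + 535.714ms (3/2)
2. 535.714ms @ 3/2 + 267.857ms (3/4)
3. 803.571ms @ 9/4 + 267.857ms (3/4)
4. 1071.429ms @ 3 + 535.714ms (3/2)
5. 1607.143ms @ 9/2 + 267.857ms (3/4)
6. 1875.0ms @ 21/4 + 133.929ms (3/8)
7. 2008.929ms @ 45/8 + 133.929ms (3/8)

note 2 onset = 3/2b = 535.714ms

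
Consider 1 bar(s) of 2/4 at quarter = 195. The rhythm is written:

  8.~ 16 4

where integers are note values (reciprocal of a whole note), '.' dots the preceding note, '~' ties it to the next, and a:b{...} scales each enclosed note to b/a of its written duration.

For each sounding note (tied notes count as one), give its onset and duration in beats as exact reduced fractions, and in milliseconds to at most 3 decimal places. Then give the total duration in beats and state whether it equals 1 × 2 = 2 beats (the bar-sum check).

1) 0.0ms=0b +307.692ms=1b
2) 307.692ms=1b +307.692ms=1b
Σ=2b of 2 (195bpm 2/4) — PASS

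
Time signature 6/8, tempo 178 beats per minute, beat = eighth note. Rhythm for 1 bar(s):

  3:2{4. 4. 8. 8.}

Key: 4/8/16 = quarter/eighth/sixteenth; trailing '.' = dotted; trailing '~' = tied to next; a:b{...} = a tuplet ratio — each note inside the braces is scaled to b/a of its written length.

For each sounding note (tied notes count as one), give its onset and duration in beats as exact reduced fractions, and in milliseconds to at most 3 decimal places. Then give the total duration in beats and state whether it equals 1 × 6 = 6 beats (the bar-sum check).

1) 0.0ms=0b +674.157ms=2b
2) 674.157ms=2b +674.157ms=2b
3) 1348.315ms=4b +337.079ms=1b
4) 1685.393ms=5b +337.079ms=1b
Σ=6b of 6 (178bpm 6/8) — PASS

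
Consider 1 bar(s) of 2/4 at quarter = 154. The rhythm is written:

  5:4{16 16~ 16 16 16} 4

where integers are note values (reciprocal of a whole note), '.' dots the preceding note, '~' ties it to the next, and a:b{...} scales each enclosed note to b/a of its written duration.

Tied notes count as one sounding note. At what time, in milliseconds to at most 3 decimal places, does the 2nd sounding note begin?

1. 0.0ms @ 0 + 77.922ms (1/5)
2. 77.922ms @ 1/5 + 155.844ms (2/5)
3. 233.766ms @ 3/5 + 77.922ms (1/5)
4. 311.688ms @ 4/5 + 77.922ms (1/5)
5. 389.61ms @ 1 + 389.61ms (1)

note 2 onset = 1/5b = 77.922ms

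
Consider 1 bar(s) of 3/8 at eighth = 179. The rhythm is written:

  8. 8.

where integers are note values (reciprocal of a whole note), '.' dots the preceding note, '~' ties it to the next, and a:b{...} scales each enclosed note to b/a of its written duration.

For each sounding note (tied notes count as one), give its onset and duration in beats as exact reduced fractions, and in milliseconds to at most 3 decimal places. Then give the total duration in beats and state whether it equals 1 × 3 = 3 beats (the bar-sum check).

1) 0.0ms=0b +502.793ms=3/2b
2) 502.793ms=3/2b +502.793ms=3/2b
Σ=3b of 3 (179bpm 3/8) — PASS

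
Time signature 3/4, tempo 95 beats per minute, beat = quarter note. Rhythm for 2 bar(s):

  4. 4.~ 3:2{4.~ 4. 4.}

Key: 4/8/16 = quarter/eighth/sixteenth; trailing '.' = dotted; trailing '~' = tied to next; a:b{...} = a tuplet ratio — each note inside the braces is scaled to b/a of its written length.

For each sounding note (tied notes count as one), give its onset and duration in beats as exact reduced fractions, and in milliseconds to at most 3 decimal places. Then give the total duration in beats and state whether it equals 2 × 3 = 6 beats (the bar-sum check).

1) 0.0ms=0b +947.368ms=3/2b
2) 947.368ms=3/2b +2210.526ms=7/2b
3) 3157.895ms=5b +631.579ms=1b
Σ=6b of 6 (95bpm 3/4) — PASS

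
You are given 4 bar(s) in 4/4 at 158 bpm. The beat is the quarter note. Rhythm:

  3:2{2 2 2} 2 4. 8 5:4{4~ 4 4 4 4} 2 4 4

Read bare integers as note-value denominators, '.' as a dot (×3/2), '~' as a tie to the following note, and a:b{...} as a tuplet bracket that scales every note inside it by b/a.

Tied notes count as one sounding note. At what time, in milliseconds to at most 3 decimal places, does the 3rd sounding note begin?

1. 0.0ms @ 0 + 506.329ms (4/3)
2. 506.329ms @ 4/3 + 506.329ms (4/3)
3. 1012.658ms @ 8/3 + 506.329ms (4/3)
4. 1518.987ms @ 4 + 759.494ms (2)
5. 2278.481ms @ 6 + 569.62ms (3/2)
6. 2848.101ms @ 15/2 + 189.873ms (1/2)
7. 3037.975ms @ 8 + 607.595ms (8/5)
8. 3645.57ms @ 48/5 + 303.797ms (4/5)
9. 3949.367ms @ 52/5 + 303.797ms (4/5)
10. 4253.165ms @ 56/5 + 303.797ms (4/5)
11. 4556.962ms @ 12 + 759.494ms (2)
12. 5316.456ms @ 14 + 379.747ms (1)
13. 5696.203ms @ 15 + 379.747ms (1)

note 3 onset = 8/3b = 1012.658ms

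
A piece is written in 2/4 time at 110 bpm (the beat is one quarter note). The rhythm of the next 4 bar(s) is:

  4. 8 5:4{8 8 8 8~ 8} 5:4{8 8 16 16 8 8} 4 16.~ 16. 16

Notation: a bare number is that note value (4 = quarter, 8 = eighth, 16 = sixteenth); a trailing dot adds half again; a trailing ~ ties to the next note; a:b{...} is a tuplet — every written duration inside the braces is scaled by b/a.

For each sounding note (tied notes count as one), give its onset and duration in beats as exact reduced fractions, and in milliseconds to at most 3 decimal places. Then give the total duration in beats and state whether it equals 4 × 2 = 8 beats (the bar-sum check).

1) 0.0ms=0b +818.182ms=3/2b
2) 818.182ms=3/2b +272.727ms=1/2b
3) 1090.909ms=2b +218.182ms=2/5b
4) 1309.091ms=12/5b +218.182ms=2/5b
5) 1527.273ms=14/5b +218.182ms=2/5b
6) 1745.455ms=16/5b +436.364ms=4/5b
7) 2181.818ms=4b +218.182ms=2/5b
8) 2400.0ms=22/5b +218.182ms=2/5b
9) 2618.182ms=24/5b +109.091ms=1/5b
10) 2727.273ms=5b +109.091ms=1/5b
11) 2836.364ms=26/5b +218.182ms=2/5b
12) 3054.545ms=28/5b +218.182ms=2/5b
13) 3272.727ms=6b +545.455ms=1b
14) 3818.182ms=7b +409.091ms=3/4b
15) 4227.273ms=31/4b +136.364ms=1/4b
Σ=8b of 8 (110bpm 2/4) — PASS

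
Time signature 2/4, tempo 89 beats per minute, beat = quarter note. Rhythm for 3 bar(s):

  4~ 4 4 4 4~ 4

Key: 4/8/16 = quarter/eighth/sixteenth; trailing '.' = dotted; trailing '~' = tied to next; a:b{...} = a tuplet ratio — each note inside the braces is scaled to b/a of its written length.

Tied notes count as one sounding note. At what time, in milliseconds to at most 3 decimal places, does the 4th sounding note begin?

1. 0.0ms @ 0 + 1348.315ms (2)
2. 1348.315ms @ 2 + 674.157ms (1)
3. 2022.472ms @ 3 + 674.157ms (1)
4. 2696.629ms @ 4 + 1348.315ms (2)

note 4 onset = 4b = 2696.629ms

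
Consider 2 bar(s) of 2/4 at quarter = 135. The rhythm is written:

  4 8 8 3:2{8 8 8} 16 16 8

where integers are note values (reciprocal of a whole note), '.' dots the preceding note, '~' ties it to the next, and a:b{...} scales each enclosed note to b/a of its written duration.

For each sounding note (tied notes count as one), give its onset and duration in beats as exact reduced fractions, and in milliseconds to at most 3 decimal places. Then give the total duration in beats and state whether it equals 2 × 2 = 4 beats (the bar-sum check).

1) 0.0ms=0b +444.444ms=1b
2) 444.444ms=1b +222.222ms=1/2b
3) 666.667ms=3/2b +222.222ms=1/2b
4) 888.889ms=2b +148.148ms=1/3b
5) 1037.037ms=7/3b +148.148ms=1/3b
6) 1185.185ms=8/3b +148.148ms=1/3b
7) 1333.333ms=3b +111.111ms=1/4b
8) 1444.444ms=13/4b +111.111ms=1/4b
9) 1555.556ms=7/2b +222.222ms=1/2b
Σ=4b of 4 (135bpm 2/4) — PASS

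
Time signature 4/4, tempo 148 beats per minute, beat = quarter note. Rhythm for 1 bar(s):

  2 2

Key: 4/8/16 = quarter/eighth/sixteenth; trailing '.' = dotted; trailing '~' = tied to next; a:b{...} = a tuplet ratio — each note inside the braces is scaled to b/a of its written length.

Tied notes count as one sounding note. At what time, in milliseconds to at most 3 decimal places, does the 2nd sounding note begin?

1. 0.0ms @ 0 + 810.811ms (2)
2. 810.811ms @ 2 + 810.811ms (2)

note 2 onset = 2b = 810.811ms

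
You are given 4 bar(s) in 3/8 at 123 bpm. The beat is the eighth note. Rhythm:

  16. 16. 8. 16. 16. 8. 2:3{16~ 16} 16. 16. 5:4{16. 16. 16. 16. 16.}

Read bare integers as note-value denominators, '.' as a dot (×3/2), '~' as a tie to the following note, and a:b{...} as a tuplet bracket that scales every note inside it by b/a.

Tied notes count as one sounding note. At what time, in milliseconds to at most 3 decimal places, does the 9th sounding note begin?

1. 0.0ms @ 0 + 365.854ms (3/4)
2. 365.854ms @ 3/4 + 365.854ms (3/4)
3. 731.707ms @ 3/2 + 731.707ms (3/2)
4. 1463.415ms @ 3 + 365.854ms (3/4)
5. 1829.268ms @ 15/4 + 365.854ms (3/4)
6. 2195.122ms @ 9/2 + 731.707ms (3/2)
7. 2926.829ms @ 6 + 731.707ms (3/2)
8. 3658.537ms @ 15/2 + 365.854ms (3/4)
9. 4024.39ms @ 33/4 + 365.854ms (3/4)
10. 4390.244ms @ 9 + 292.683ms (3/5)
11. 4682.927ms @ 48/5 + 292.683ms (3/5)
12. 4975.61ms @ 51/5 + 292.683ms (3/5)
13. 5268.293ms @ 54/5 + 292.683ms (3/5)
14. 5560.976ms @ 57/5 + 292.683ms (3/5)

note 9 onset = 33/4b = 4024.39ms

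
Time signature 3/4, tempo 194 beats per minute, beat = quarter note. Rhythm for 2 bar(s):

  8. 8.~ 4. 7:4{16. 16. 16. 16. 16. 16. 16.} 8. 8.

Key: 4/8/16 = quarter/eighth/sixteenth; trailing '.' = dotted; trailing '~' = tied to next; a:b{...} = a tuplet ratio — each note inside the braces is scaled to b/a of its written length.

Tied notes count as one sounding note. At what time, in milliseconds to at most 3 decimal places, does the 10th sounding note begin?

1. 0.0ms @ 0 + 231.959ms (3/4)
2. 231.959ms @ 3/4 + 695.876ms (9/4)
3. 927.835ms @ 3 + 66.274ms (3/14)
4. 994.109ms @ 45/14 + 66.274ms (3/14)
5. 1060.383ms @ 24/7 + 66.274ms (3/14)
6. 1126.657ms @ 51/14 + 66.274ms (3/14)
7. 1192.931ms @ 27/7 + 66.274ms (3/14)
8. 1259.205ms @ 57/14 + 66.274ms (3/14)
9. 1325.479ms @ 30/7 + 66.274ms (3/14)
10. 1391.753ms @ 9/2 + 231.959ms (3/4)
11. 1623.711ms @ 21/4 + 231.959ms (3/4)

note 10 onset = 9/2b = 1391.753ms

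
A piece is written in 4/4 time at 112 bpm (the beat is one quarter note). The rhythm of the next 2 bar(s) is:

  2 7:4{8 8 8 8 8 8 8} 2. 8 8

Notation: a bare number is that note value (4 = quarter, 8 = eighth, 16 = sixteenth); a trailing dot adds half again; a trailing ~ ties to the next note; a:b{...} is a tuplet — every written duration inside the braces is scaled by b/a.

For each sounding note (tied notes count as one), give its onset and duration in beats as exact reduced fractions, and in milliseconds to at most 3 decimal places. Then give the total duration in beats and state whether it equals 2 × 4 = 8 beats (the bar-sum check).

1) 0.0ms=0b +1071.429ms=2b
2) 1071.429ms=2b +153.061ms=2/7b
3) 1224.49ms=16/7b +153.061ms=2/7b
4) 1377.551ms=18/7b +153.061ms=2/7b
5) 1530.612ms=20/7b +153.061ms=2/7b
6) 1683.673ms=22/7b +153.061ms=2/7b
7) 1836.735ms=24/7b +153.061ms=2/7b
8) 1989.796ms=26/7b +153.061ms=2/7b
9) 2142.857ms=4b +1607.143ms=3b
10) 3750.0ms=7b +267.857ms=1/2b
11) 4017.857ms=15/2b +267.857ms=1/2b
Σ=8b of 8 (112bpm 4/4) — PASS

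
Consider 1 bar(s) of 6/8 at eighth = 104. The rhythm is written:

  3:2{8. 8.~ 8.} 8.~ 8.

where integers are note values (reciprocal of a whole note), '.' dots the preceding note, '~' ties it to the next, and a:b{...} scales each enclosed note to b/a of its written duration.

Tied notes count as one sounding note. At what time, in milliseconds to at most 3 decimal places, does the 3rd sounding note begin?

1. 0.0ms @ 0 + 576.923ms (1)
2. 576.923ms @ 1 + 1153.846ms (2)
3. 1730.769ms @ 3 + 1730.769ms (3)

note 3 onset = 3b = 1730.769ms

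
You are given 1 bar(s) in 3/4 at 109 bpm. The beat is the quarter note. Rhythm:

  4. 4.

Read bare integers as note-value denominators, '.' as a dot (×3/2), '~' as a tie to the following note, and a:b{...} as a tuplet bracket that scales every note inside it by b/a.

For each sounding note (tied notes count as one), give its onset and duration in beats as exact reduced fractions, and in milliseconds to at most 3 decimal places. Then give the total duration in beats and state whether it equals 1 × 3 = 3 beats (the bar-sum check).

1) 0.0ms=0b +825.688ms=3/2b
2) 825.688ms=3/2b +825.688ms=3/2b
Σ=3b of 3 (109bpm 3/4) — PASS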